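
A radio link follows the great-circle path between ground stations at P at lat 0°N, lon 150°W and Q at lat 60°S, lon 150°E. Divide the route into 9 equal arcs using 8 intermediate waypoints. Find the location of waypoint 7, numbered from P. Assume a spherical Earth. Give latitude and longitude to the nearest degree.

Write both endpoints as unit vectors p₁, p₂ with components (cos φ cos λ, cos φ sin λ, sin φ).
The central angle between the endpoints is δ = arccos(p₁·p₂) ≈ 1.318 rad (75.5°).
Interpolate at f = 7/9 with slerp weights a = sin((1−f)δ)/sin δ ≈ 0.298, b = sin(fδ)/sin δ ≈ 0.883.
p = a·p₁ + b·p₂ ≈ (-0.641, 0.072, -0.765); φ = arcsin(p_z) ≈ -49.87°, λ = atan2(p_y, p_x) ≈ 173.62°.

≈ lat 50°S, lon 174°E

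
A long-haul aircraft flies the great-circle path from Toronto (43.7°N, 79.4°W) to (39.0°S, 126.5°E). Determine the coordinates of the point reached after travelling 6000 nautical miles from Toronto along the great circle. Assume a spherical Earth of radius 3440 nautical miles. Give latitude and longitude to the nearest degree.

Write both endpoints as unit vectors p₁, p₂ with components (cos φ cos λ, cos φ sin λ, sin φ).
The central angle between the endpoints is δ = arccos(p₁·p₂) ≈ 2.794 rad (160.1°). The total great-circle distance is δ·R ≈ 2.794 × 3440 ≈ 9611 nmi, so the target fraction is f = 6000/9611 ≈ 0.624.
Interpolate at f ≈ 0.624 with slerp weights a = sin((1−f)δ)/sin δ ≈ 2.546, b = sin(fδ)/sin δ ≈ 2.892.
p = a·p₁ + b·p₂ ≈ (-0.998, -0.003, -0.061); φ = arcsin(p_z) ≈ -3.48°, λ = atan2(p_y, p_x) ≈ -179.83°.

≈ (3°S, 180°E)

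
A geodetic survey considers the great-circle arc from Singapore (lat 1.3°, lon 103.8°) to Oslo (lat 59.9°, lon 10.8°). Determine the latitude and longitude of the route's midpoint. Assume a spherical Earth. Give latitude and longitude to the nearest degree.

≈ lat 39°, lon 77°

From cos δ = sin φ₁ sin φ₂ + cos φ₁ cos φ₂ cos Δλ, the central angle is δ ≈ 1.577 rad (90.4°).
Interpolate at f = 1/2 with slerp weights a = sin((1−f)δ)/sin δ ≈ 0.709, b = sin(fδ)/sin δ ≈ 0.709.
p = a·p₁ + b·p₂ ≈ (0.180, 0.755, 0.630); φ = arcsin(p_z) ≈ 39.04°, λ = atan2(p_y, p_x) ≈ 76.58°.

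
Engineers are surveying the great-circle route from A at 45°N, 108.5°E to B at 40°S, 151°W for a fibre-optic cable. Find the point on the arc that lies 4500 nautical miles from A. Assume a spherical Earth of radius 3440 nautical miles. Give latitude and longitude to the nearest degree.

≈ 6°S, 170°E

Convert each endpoint to a unit vector on the sphere (x = cos φ cos λ, y = cos φ sin λ, z = sin φ).
The central angle between the endpoints is δ = arccos(p₁·p₂) ≈ 2.157 rad (123.6°). The total great-circle distance is δ·R ≈ 2.157 × 3440 ≈ 7420 nmi, so the target fraction is f = 4500/7420 ≈ 0.606.
Interpolate at f ≈ 0.606 with slerp weights a = sin((1−f)δ)/sin δ ≈ 0.901, b = sin(fδ)/sin δ ≈ 1.159.
p = a·p₁ + b·p₂ ≈ (-0.979, 0.174, -0.108); φ = arcsin(p_z) ≈ -6.20°, λ = atan2(p_y, p_x) ≈ 169.94°.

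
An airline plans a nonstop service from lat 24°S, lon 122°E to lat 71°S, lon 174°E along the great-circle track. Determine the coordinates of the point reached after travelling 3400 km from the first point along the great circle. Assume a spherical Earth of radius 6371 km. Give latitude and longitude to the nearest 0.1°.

Convert each endpoint to a unit vector on the sphere (x = cos φ cos λ, y = cos φ sin λ, z = sin φ).
The central angle between the endpoints is δ = arccos(p₁·p₂) ≈ 0.967 rad (55.4°). The total great-circle distance is δ·R ≈ 0.967 × 6371 ≈ 6161 km, so the target fraction is f = 3400/6161 ≈ 0.552.
Interpolate at f ≈ 0.552 with slerp weights a = sin((1−f)δ)/sin δ ≈ 0.510, b = sin(fδ)/sin δ ≈ 0.618.
p = a·p₁ + b·p₂ ≈ (-0.447, 0.416, -0.792); φ = arcsin(p_z) ≈ -52.35°, λ = atan2(p_y, p_x) ≈ 137.04°.

≈ lat 52.3°S, lon 137.0°E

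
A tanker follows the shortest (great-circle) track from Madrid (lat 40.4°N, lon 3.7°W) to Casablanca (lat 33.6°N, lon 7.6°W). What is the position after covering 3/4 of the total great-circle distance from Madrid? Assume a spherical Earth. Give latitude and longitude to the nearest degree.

From cos δ = sin φ₁ sin φ₂ + cos φ₁ cos φ₂ cos Δλ, the central angle is δ ≈ 0.131 rad (7.5°).
Interpolate at f = 3/4 with slerp weights a = sin((1−f)δ)/sin δ ≈ 0.251, b = sin(fδ)/sin δ ≈ 0.751.
p = a·p₁ + b·p₂ ≈ (0.810, -0.095, 0.578); φ = arcsin(p_z) ≈ 35.31°, λ = atan2(p_y, p_x) ≈ -6.69°.

≈ lat 35°N, lon 7°W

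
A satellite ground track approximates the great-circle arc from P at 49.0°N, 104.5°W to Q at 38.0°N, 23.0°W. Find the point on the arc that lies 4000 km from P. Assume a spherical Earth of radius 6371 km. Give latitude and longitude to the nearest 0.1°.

≈ 49.1°N, 48.3°W

Convert each endpoint to a unit vector on the sphere (x = cos φ cos λ, y = cos φ sin λ, z = sin φ).
The central angle between the endpoints is δ = arccos(p₁·p₂) ≈ 0.999 rad (57.2°). The total great-circle distance is δ·R ≈ 0.999 × 6371 ≈ 6365 km, so the target fraction is f = 4000/6365 ≈ 0.628.
Interpolate at f ≈ 0.628 with slerp weights a = sin((1−f)δ)/sin δ ≈ 0.431, b = sin(fδ)/sin δ ≈ 0.698.
p = a·p₁ + b·p₂ ≈ (0.436, -0.489, 0.756); φ = arcsin(p_z) ≈ 49.08°, λ = atan2(p_y, p_x) ≈ -48.30°.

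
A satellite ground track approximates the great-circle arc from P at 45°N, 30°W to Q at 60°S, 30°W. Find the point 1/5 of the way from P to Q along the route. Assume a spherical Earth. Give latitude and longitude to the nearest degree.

≈ 24°N, 30°W

The haversine formula gives a central angle δ ≈ 1.833 rad (105.0°) between the endpoints.
Interpolate at f = 1/5 with slerp weights a = sin((1−f)δ)/sin δ ≈ 1.030, b = sin(fδ)/sin δ ≈ 0.371.
p = a·p₁ + b·p₂ ≈ (0.791, -0.457, 0.407); φ = arcsin(p_z) ≈ 24.00°, λ = atan2(p_y, p_x) ≈ -30.00°.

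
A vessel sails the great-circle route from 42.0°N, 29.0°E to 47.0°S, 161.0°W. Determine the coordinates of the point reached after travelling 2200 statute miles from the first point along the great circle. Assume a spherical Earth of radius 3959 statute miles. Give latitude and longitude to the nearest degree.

The haversine formula gives a central angle δ ≈ 2.990 rad (171.3°) between the endpoints. The total great-circle distance is δ·R ≈ 2.990 × 3959 ≈ 11836 mi, so the target fraction is f = 2200/11836 ≈ 0.186.
Interpolate at f ≈ 0.186 with slerp weights a = sin((1−f)δ)/sin δ ≈ 4.297, b = sin(fδ)/sin δ ≈ 3.488.
p = a·p₁ + b·p₂ ≈ (0.544, 0.774, 0.325); φ = arcsin(p_z) ≈ 18.94°, λ = atan2(p_y, p_x) ≈ 54.89°.

≈ 19°N, 55°E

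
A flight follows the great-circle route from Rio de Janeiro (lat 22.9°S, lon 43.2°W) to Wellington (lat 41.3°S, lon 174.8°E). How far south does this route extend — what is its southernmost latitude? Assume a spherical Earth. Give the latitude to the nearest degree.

≈ 64°S

The great circle lies in the plane with unit normal n̂ = (p₁ × p₂)/|p₁ × p₂|.
Here n̂_z ≈ -0.445; the vertex latitude is φ_max = arccos|n̂_z| ≈ 63.6°.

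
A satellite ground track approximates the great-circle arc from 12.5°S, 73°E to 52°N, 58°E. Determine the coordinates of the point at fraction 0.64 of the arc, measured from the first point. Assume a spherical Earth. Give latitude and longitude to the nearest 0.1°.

≈ 28.9°N, 65.3°E

Write both endpoints as unit vectors p₁, p₂ with components (cos φ cos λ, cos φ sin λ, sin φ).
The central angle between the endpoints is δ = arccos(p₁·p₂) ≈ 1.148 rad (65.8°).
Interpolate at f = 0.64 with slerp weights a = sin((1−f)δ)/sin δ ≈ 0.440, b = sin(fδ)/sin δ ≈ 0.735.
p = a·p₁ + b·p₂ ≈ (0.366, 0.795, 0.484); φ = arcsin(p_z) ≈ 28.95°, λ = atan2(p_y, p_x) ≈ 65.31°.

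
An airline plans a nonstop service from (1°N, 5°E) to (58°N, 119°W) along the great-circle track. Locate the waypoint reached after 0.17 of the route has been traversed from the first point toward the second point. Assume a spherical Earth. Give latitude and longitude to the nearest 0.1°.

≈ (17.0°N, 3.5°W)

Write both endpoints as unit vectors p₁, p₂ with components (cos φ cos λ, cos φ sin λ, sin φ).
The central angle between the endpoints is δ = arccos(p₁·p₂) ≈ 1.856 rad (106.3°).
Interpolate at f = 0.17 with slerp weights a = sin((1−f)δ)/sin δ ≈ 1.042, b = sin(fδ)/sin δ ≈ 0.323.
p = a·p₁ + b·p₂ ≈ (0.954, -0.059, 0.292); φ = arcsin(p_z) ≈ 17.00°, λ = atan2(p_y, p_x) ≈ -3.54°.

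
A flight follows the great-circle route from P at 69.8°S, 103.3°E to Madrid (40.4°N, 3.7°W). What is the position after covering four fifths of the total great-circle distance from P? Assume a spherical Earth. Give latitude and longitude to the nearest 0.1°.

Write both endpoints as unit vectors p₁, p₂ with components (cos φ cos λ, cos φ sin λ, sin φ).
The central angle between the endpoints is δ = arccos(p₁·p₂) ≈ 2.326 rad (133.2°).
Interpolate at f = 4/5 with slerp weights a = sin((1−f)δ)/sin δ ≈ 0.616, b = sin(fδ)/sin δ ≈ 1.316.
p = a·p₁ + b·p₂ ≈ (0.951, 0.142, 0.275); φ = arcsin(p_z) ≈ 15.95°, λ = atan2(p_y, p_x) ≈ 8.51°.

≈ 16.0°N, 8.5°E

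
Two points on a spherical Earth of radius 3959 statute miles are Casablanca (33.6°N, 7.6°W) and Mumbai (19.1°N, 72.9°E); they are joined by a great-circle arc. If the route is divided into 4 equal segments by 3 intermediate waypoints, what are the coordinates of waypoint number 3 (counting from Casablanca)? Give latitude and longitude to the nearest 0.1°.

≈ 27.2°N, 55.4°E

From cos δ = sin φ₁ sin φ₂ + cos φ₁ cos φ₂ cos Δλ, the central angle is δ ≈ 1.255 rad (71.9°).
Interpolate at f = 3/4 with slerp weights a = sin((1−f)δ)/sin δ ≈ 0.325, b = sin(fδ)/sin δ ≈ 0.850.
p = a·p₁ + b·p₂ ≈ (0.504, 0.732, 0.458); φ = arcsin(p_z) ≈ 27.25°, λ = atan2(p_y, p_x) ≈ 55.44°.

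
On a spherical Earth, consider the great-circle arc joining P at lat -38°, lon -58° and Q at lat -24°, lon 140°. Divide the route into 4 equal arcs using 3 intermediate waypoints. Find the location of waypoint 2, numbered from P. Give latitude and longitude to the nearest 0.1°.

From cos δ = sin φ₁ sin φ₂ + cos φ₁ cos φ₂ cos Δλ, the central angle is δ ≈ 2.020 rad (115.7°).
Interpolate at f = 2/4 with slerp weights a = sin((1−f)δ)/sin δ ≈ 0.940, b = sin(fδ)/sin δ ≈ 0.940.
p = a·p₁ + b·p₂ ≈ (-0.265, -0.076, -0.961); φ = arcsin(p_z) ≈ -73.98°, λ = atan2(p_y, p_x) ≈ -163.98°.

≈ lat -74.0°, lon -164.0°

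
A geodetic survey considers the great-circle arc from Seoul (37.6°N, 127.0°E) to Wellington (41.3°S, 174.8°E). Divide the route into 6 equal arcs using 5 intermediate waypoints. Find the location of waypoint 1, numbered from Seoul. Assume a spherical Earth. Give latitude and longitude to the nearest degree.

Convert each endpoint to a unit vector on the sphere (x = cos φ cos λ, y = cos φ sin λ, z = sin φ).
The central angle between the endpoints is δ = arccos(p₁·p₂) ≈ 1.574 rad (90.2°).
Interpolate at f = 1/6 with slerp weights a = sin((1−f)δ)/sin δ ≈ 0.967, b = sin(fδ)/sin δ ≈ 0.259.
p = a·p₁ + b·p₂ ≈ (-0.655, 0.629, 0.419); φ = arcsin(p_z) ≈ 24.75°, λ = atan2(p_y, p_x) ≈ 136.14°.

≈ 25°N, 136°E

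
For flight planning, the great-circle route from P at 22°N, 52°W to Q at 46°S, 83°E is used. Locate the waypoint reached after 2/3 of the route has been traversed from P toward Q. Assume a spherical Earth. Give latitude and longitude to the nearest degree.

≈ 41°S, 19°E

Convert each endpoint to a unit vector on the sphere (x = cos φ cos λ, y = cos φ sin λ, z = sin φ).
The central angle between the endpoints is δ = arccos(p₁·p₂) ≈ 2.382 rad (136.5°).
Interpolate at f = 2/3 with slerp weights a = sin((1−f)δ)/sin δ ≈ 1.035, b = sin(fδ)/sin δ ≈ 1.451.
p = a·p₁ + b·p₂ ≈ (0.714, 0.244, -0.656); φ = arcsin(p_z) ≈ -41.02°, λ = atan2(p_y, p_x) ≈ 18.90°.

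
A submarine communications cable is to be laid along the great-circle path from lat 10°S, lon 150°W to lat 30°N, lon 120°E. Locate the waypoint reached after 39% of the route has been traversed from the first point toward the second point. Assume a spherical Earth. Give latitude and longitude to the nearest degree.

≈ lat 9°N, lon 178°E

Write both endpoints as unit vectors p₁, p₂ with components (cos φ cos λ, cos φ sin λ, sin φ).
The central angle between the endpoints is δ = arccos(p₁·p₂) ≈ 1.658 rad (95.0°).
Interpolate at f = 0.39 with slerp weights a = sin((1−f)δ)/sin δ ≈ 0.851, b = sin(fδ)/sin δ ≈ 0.605.
p = a·p₁ + b·p₂ ≈ (-0.987, 0.035, 0.155); φ = arcsin(p_z) ≈ 8.90°, λ = atan2(p_y, p_x) ≈ 177.99°.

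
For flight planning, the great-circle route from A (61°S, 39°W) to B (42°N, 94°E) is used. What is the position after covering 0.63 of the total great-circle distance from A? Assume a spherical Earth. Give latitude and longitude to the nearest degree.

≈ (4°S, 63°E)

Write both endpoints as unit vectors p₁, p₂ with components (cos φ cos λ, cos φ sin λ, sin φ).
The central angle between the endpoints is δ = arccos(p₁·p₂) ≈ 2.552 rad (146.2°).
Interpolate at f = 0.63 with slerp weights a = sin((1−f)δ)/sin δ ≈ 1.456, b = sin(fδ)/sin δ ≈ 1.796.
p = a·p₁ + b·p₂ ≈ (0.455, 0.887, -0.071); φ = arcsin(p_z) ≈ -4.10°, λ = atan2(p_y, p_x) ≈ 62.83°.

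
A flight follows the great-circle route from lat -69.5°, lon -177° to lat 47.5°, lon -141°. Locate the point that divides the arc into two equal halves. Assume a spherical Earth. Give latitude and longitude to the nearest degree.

≈ lat -11°, lon -153°

Convert each endpoint to a unit vector on the sphere (x = cos φ cos λ, y = cos φ sin λ, z = sin φ).
The central angle between the endpoints is δ = arccos(p₁·p₂) ≈ 2.093 rad (119.9°).
Interpolate at f = 1/2 with slerp weights a = sin((1−f)δ)/sin δ ≈ 0.999, b = sin(fδ)/sin δ ≈ 0.999.
p = a·p₁ + b·p₂ ≈ (-0.874, -0.443, -0.199); φ = arcsin(p_z) ≈ -11.49°, λ = atan2(p_y, p_x) ≈ -153.12°.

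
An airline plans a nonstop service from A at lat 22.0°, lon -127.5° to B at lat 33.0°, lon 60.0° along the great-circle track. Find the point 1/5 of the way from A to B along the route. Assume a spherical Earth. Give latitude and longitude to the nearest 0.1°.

≈ lat 46.6°, lon -132.2°

Write both endpoints as unit vectors p₁, p₂ with components (cos φ cos λ, cos φ sin λ, sin φ).
The central angle between the endpoints is δ = arccos(p₁·p₂) ≈ 2.174 rad (124.5°).
Interpolate at f = 1/5 with slerp weights a = sin((1−f)δ)/sin δ ≈ 1.197, b = sin(fδ)/sin δ ≈ 0.511.
p = a·p₁ + b·p₂ ≈ (-0.461, -0.509, 0.727); φ = arcsin(p_z) ≈ 46.62°, λ = atan2(p_y, p_x) ≈ -132.17°.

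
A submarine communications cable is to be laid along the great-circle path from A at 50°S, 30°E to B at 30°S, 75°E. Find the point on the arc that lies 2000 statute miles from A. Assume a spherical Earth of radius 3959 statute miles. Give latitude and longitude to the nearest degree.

Write both endpoints as unit vectors p₁, p₂ with components (cos φ cos λ, cos φ sin λ, sin φ).
The central angle between the endpoints is δ = arccos(p₁·p₂) ≈ 0.681 rad (39.0°). The total great-circle distance is δ·R ≈ 0.681 × 3959 ≈ 2698 mi, so the target fraction is f = 2000/2698 ≈ 0.741.
Interpolate at f ≈ 0.741 with slerp weights a = sin((1−f)δ)/sin δ ≈ 0.278, b = sin(fδ)/sin δ ≈ 0.768.
p = a·p₁ + b·p₂ ≈ (0.327, 0.732, -0.597); φ = arcsin(p_z) ≈ -36.68°, λ = atan2(p_y, p_x) ≈ 65.92°.

≈ 37°S, 66°E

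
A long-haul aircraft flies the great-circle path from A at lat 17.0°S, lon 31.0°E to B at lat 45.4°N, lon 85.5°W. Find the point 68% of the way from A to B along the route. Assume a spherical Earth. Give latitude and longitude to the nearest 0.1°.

Convert each endpoint to a unit vector on the sphere (x = cos φ cos λ, y = cos φ sin λ, z = sin φ).
The central angle between the endpoints is δ = arccos(p₁·p₂) ≈ 2.103 rad (120.5°).
Interpolate at f = 0.68 with slerp weights a = sin((1−f)δ)/sin δ ≈ 0.724, b = sin(fδ)/sin δ ≈ 1.149.
p = a·p₁ + b·p₂ ≈ (0.656, -0.448, 0.607); φ = arcsin(p_z) ≈ 37.36°, λ = atan2(p_y, p_x) ≈ -34.32°.

≈ lat 37.4°N, lon 34.3°W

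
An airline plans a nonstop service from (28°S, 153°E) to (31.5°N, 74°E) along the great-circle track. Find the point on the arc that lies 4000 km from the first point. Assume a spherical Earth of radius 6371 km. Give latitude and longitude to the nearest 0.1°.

≈ (5.7°S, 123.2°E)

Write both endpoints as unit vectors p₁, p₂ with components (cos φ cos λ, cos φ sin λ, sin φ).
The central angle between the endpoints is δ = arccos(p₁·p₂) ≈ 1.673 rad (95.8°). The total great-circle distance is δ·R ≈ 1.673 × 6371 ≈ 10656 km, so the target fraction is f = 4000/10656 ≈ 0.375.
Interpolate at f ≈ 0.375 with slerp weights a = sin((1−f)δ)/sin δ ≈ 0.869, b = sin(fδ)/sin δ ≈ 0.590.
p = a·p₁ + b·p₂ ≈ (-0.545, 0.832, -0.100); φ = arcsin(p_z) ≈ -5.72°, λ = atan2(p_y, p_x) ≈ 123.22°.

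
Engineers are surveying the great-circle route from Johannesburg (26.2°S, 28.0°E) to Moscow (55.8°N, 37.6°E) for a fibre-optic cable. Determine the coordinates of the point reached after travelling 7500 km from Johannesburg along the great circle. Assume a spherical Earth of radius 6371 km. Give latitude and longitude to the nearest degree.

≈ 41°N, 35°E

Write both endpoints as unit vectors p₁, p₂ with components (cos φ cos λ, cos φ sin λ, sin φ).
The central angle between the endpoints is δ = arccos(p₁·p₂) ≈ 1.438 rad (82.4°). The total great-circle distance is δ·R ≈ 1.438 × 6371 ≈ 9163 km, so the target fraction is f = 7500/9163 ≈ 0.818.
Interpolate at f ≈ 0.818 with slerp weights a = sin((1−f)δ)/sin δ ≈ 0.260, b = sin(fδ)/sin δ ≈ 0.932.
p = a·p₁ + b·p₂ ≈ (0.621, 0.429, 0.656); φ = arcsin(p_z) ≈ 40.97°, λ = atan2(p_y, p_x) ≈ 34.64°.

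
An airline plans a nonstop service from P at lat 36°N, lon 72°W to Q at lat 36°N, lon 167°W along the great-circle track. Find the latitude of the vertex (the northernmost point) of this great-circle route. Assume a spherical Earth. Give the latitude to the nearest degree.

≈ 47°N

The great circle lies in the plane with unit normal n̂ = (p₁ × p₂)/|p₁ × p₂|.
Here n̂_z ≈ -0.681; the vertex latitude is φ_max = arccos|n̂_z| ≈ 47.1°.
Check via Clairaut: cos φ_max = |cos φ₁| · sin C = cos(36.0°)·sin(57.3°) ≈ 0.681, again giving ≈ 47.1°.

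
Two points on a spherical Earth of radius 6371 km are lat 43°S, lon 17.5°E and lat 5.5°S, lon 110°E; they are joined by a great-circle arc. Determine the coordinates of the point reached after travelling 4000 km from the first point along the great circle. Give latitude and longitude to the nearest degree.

≈ lat 36°S, lon 64°E

Convert each endpoint to a unit vector on the sphere (x = cos φ cos λ, y = cos φ sin λ, z = sin φ).
The central angle between the endpoints is δ = arccos(p₁·p₂) ≈ 1.537 rad (88.1°). The total great-circle distance is δ·R ≈ 1.537 × 6371 ≈ 9793 km, so the target fraction is f = 4000/9793 ≈ 0.408.
Interpolate at f ≈ 0.408 with slerp weights a = sin((1−f)δ)/sin δ ≈ 0.790, b = sin(fδ)/sin δ ≈ 0.588.
p = a·p₁ + b·p₂ ≈ (0.351, 0.723, -0.595); φ = arcsin(p_z) ≈ -36.50°, λ = atan2(p_y, p_x) ≈ 64.14°.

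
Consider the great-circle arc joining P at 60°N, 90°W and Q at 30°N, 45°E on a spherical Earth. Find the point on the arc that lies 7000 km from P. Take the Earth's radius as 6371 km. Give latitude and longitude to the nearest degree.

≈ 48°N, 35°E

Write both endpoints as unit vectors p₁, p₂ with components (cos φ cos λ, cos φ sin λ, sin φ).
The central angle between the endpoints is δ = arccos(p₁·p₂) ≈ 1.444 rad (82.7°). The total great-circle distance is δ·R ≈ 1.444 × 6371 ≈ 9197 km, so the target fraction is f = 7000/9197 ≈ 0.761.
Interpolate at f ≈ 0.761 with slerp weights a = sin((1−f)δ)/sin δ ≈ 0.341, b = sin(fδ)/sin δ ≈ 0.898.
p = a·p₁ + b·p₂ ≈ (0.550, 0.379, 0.744); φ = arcsin(p_z) ≈ 48.08°, λ = atan2(p_y, p_x) ≈ 34.61°.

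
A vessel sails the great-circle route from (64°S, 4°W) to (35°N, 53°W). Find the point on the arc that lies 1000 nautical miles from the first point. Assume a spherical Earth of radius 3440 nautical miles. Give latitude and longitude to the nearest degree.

Convert each endpoint to a unit vector on the sphere (x = cos φ cos λ, y = cos φ sin λ, z = sin φ).
The central angle between the endpoints is δ = arccos(p₁·p₂) ≈ 1.855 rad (106.3°). The total great-circle distance is δ·R ≈ 1.855 × 3440 ≈ 6380 nmi, so the target fraction is f = 1000/6380 ≈ 0.157.
Interpolate at f ≈ 0.157 with slerp weights a = sin((1−f)δ)/sin δ ≈ 1.042, b = sin(fδ)/sin δ ≈ 0.299.
p = a·p₁ + b·p₂ ≈ (0.603, -0.227, -0.765); φ = arcsin(p_z) ≈ -49.90°, λ = atan2(p_y, p_x) ≈ -20.65°.

≈ (50°S, 21°W)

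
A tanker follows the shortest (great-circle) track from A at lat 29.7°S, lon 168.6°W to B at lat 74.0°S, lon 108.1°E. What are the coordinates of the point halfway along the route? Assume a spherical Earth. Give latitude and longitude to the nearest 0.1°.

Convert each endpoint to a unit vector on the sphere (x = cos φ cos λ, y = cos φ sin λ, z = sin φ).
The central angle between the endpoints is δ = arccos(p₁·p₂) ≈ 1.042 rad (59.7°).
Interpolate at f = 1/2 with slerp weights a = sin((1−f)δ)/sin δ ≈ 0.577, b = sin(fδ)/sin δ ≈ 0.577.
p = a·p₁ + b·p₂ ≈ (-0.540, 0.052, -0.840); φ = arcsin(p_z) ≈ -57.13°, λ = atan2(p_y, p_x) ≈ 174.50°.

≈ lat 57.1°S, lon 174.5°E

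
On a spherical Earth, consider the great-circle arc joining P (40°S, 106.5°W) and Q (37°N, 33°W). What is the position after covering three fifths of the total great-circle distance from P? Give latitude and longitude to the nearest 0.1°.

Convert each endpoint to a unit vector on the sphere (x = cos φ cos λ, y = cos φ sin λ, z = sin φ).
The central angle between the endpoints is δ = arccos(p₁·p₂) ≈ 1.786 rad (102.3°).
Interpolate at f = 3/5 with slerp weights a = sin((1−f)δ)/sin δ ≈ 0.670, b = sin(fδ)/sin δ ≈ 0.898.
p = a·p₁ + b·p₂ ≈ (0.456, -0.883, 0.110); φ = arcsin(p_z) ≈ 6.30°, λ = atan2(p_y, p_x) ≈ -62.70°.

≈ (6.3°N, 62.7°W)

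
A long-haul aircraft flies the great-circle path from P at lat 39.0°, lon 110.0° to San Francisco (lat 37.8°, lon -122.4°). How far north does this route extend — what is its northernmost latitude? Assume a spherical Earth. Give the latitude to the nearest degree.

The great circle lies in the plane with unit normal n̂ = (p₁ × p₂)/|p₁ × p₂|.
Here n̂_z ≈ +0.487; the vertex latitude is φ_max = arccos|n̂_z| ≈ 60.9°.

≈ 61°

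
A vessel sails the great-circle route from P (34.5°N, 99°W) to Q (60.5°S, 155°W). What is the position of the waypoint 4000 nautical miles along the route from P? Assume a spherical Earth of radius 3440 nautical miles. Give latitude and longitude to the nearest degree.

The haversine formula gives a central angle δ ≈ 1.840 rad (105.4°) between the endpoints. The total great-circle distance is δ·R ≈ 1.840 × 3440 ≈ 6330 nmi, so the target fraction is f = 4000/6330 ≈ 0.632.
Interpolate at f ≈ 0.632 with slerp weights a = sin((1−f)δ)/sin δ ≈ 0.650, b = sin(fδ)/sin δ ≈ 0.952.
p = a·p₁ + b·p₂ ≈ (-0.509, -0.727, -0.461); φ = arcsin(p_z) ≈ -27.42°, λ = atan2(p_y, p_x) ≈ -124.97°.

≈ (27°S, 125°W)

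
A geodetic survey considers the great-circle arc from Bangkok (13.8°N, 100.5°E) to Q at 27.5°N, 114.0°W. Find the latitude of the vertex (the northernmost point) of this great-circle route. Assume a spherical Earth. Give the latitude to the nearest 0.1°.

The great circle lies in the plane with unit normal n̂ = (p₁ × p₂)/|p₁ × p₂|.
Here n̂_z ≈ +0.610; the vertex latitude is φ_max = arccos|n̂_z| ≈ 52.4°.

≈ 52.4°N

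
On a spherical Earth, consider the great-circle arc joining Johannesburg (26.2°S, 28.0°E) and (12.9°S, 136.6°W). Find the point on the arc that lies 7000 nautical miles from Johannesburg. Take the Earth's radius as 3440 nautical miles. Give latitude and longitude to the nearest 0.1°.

≈ (32.8°S, 127.6°W)

Write both endpoints as unit vectors p₁, p₂ with components (cos φ cos λ, cos φ sin λ, sin φ).
The central angle between the endpoints is δ = arccos(p₁·p₂) ≈ 2.411 rad (138.1°). The total great-circle distance is δ·R ≈ 2.411 × 3440 ≈ 8293 nmi, so the target fraction is f = 7000/8293 ≈ 0.844.
Interpolate at f ≈ 0.844 with slerp weights a = sin((1−f)δ)/sin δ ≈ 0.550, b = sin(fδ)/sin δ ≈ 1.340.
p = a·p₁ + b·p₂ ≈ (-0.513, -0.666, -0.542); φ = arcsin(p_z) ≈ -32.82°, λ = atan2(p_y, p_x) ≈ -127.63°.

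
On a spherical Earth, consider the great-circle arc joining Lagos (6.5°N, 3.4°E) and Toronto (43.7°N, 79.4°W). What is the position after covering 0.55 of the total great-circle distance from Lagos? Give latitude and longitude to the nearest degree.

≈ (34°N, 34°W)

Write both endpoints as unit vectors p₁, p₂ with components (cos φ cos λ, cos φ sin λ, sin φ).
The central angle between the endpoints is δ = arccos(p₁·p₂) ≈ 1.402 rad (80.3°).
Interpolate at f = 0.55 with slerp weights a = sin((1−f)δ)/sin δ ≈ 0.598, b = sin(fδ)/sin δ ≈ 0.707.
p = a·p₁ + b·p₂ ≈ (0.687, -0.467, 0.556); φ = arcsin(p_z) ≈ 33.79°, λ = atan2(p_y, p_x) ≈ -34.20°.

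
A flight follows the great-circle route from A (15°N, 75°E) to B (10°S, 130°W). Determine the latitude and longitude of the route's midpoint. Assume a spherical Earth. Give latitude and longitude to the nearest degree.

≈ (11°N, 155°E)

Write both endpoints as unit vectors p₁, p₂ with components (cos φ cos λ, cos φ sin λ, sin φ).
The central angle between the endpoints is δ = arccos(p₁·p₂) ≈ 2.707 rad (155.1°).
Interpolate at f = 1/2 with slerp weights a = sin((1−f)δ)/sin δ ≈ 2.320, b = sin(fδ)/sin δ ≈ 2.320.
p = a·p₁ + b·p₂ ≈ (-0.888, 0.414, 0.198); φ = arcsin(p_z) ≈ 11.39°, λ = atan2(p_y, p_x) ≈ 155.00°.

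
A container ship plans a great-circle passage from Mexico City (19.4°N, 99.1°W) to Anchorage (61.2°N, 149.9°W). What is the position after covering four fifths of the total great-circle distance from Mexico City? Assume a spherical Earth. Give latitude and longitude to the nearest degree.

≈ 55°N, 133°W

Write both endpoints as unit vectors p₁, p₂ with components (cos φ cos λ, cos φ sin λ, sin φ).
The central angle between the endpoints is δ = arccos(p₁·p₂) ≈ 0.954 rad (54.7°).
Interpolate at f = 4/5 with slerp weights a = sin((1−f)δ)/sin δ ≈ 0.232, b = sin(fδ)/sin δ ≈ 0.847.
p = a·p₁ + b·p₂ ≈ (-0.388, -0.421, 0.820); φ = arcsin(p_z) ≈ 55.07°, λ = atan2(p_y, p_x) ≈ -132.64°.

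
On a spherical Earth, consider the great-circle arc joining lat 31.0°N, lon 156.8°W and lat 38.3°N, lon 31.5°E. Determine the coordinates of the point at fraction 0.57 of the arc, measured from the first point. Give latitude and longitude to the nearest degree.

≈ lat 83°N, lon 82°E

Write both endpoints as unit vectors p₁, p₂ with components (cos φ cos λ, cos φ sin λ, sin φ).
The central angle between the endpoints is δ = arccos(p₁·p₂) ≈ 1.925 rad (110.3°).
Interpolate at f = 0.57 with slerp weights a = sin((1−f)δ)/sin δ ≈ 0.785, b = sin(fδ)/sin δ ≈ 0.949.
p = a·p₁ + b·p₂ ≈ (0.016, 0.124, 0.992); φ = arcsin(p_z) ≈ 82.82°, λ = atan2(p_y, p_x) ≈ 82.48°.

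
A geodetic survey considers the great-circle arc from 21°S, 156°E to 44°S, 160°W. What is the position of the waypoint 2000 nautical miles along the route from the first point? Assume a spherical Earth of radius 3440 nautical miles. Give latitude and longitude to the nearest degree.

≈ 40°S, 172°W

Write both endpoints as unit vectors p₁, p₂ with components (cos φ cos λ, cos φ sin λ, sin φ).
The central angle between the endpoints is δ = arccos(p₁·p₂) ≈ 0.750 rad (42.9°). The total great-circle distance is δ·R ≈ 0.750 × 3440 ≈ 2578 nmi, so the target fraction is f = 2000/2578 ≈ 0.776.
Interpolate at f ≈ 0.776 with slerp weights a = sin((1−f)δ)/sin δ ≈ 0.246, b = sin(fδ)/sin δ ≈ 0.806.
p = a·p₁ + b·p₂ ≈ (-0.754, -0.105, -0.648); φ = arcsin(p_z) ≈ -40.39°, λ = atan2(p_y, p_x) ≈ -172.07°.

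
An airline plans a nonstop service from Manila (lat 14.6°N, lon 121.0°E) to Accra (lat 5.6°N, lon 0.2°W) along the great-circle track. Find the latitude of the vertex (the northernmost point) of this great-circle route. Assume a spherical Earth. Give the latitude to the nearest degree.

≈ 21°N

The great circle lies in the plane with unit normal n̂ = (p₁ × p₂)/|p₁ × p₂|.
Here n̂_z ≈ -0.936; the vertex latitude is φ_max = arccos|n̂_z| ≈ 20.7°.
Check via Clairaut: cos φ_max = |cos φ₁| · sin C = cos(14.6°)·sin(75.2°) ≈ 0.936, again giving ≈ 20.7°.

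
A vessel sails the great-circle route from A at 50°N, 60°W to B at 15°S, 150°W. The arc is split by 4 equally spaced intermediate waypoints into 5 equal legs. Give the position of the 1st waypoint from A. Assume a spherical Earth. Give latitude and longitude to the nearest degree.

≈ 43°N, 88°W

Convert each endpoint to a unit vector on the sphere (x = cos φ cos λ, y = cos φ sin λ, z = sin φ).
The central angle between the endpoints is δ = arccos(p₁·p₂) ≈ 1.770 rad (101.4°).
Interpolate at f = 1/5 with slerp weights a = sin((1−f)δ)/sin δ ≈ 1.008, b = sin(fδ)/sin δ ≈ 0.354.
p = a·p₁ + b·p₂ ≈ (0.028, -0.732, 0.681); φ = arcsin(p_z) ≈ 42.90°, λ = atan2(p_y, p_x) ≈ -87.80°.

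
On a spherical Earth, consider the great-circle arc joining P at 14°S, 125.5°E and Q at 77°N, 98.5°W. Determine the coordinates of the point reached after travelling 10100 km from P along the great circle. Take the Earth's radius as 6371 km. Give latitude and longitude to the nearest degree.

≈ 74°N, 163°E

Write both endpoints as unit vectors p₁, p₂ with components (cos φ cos λ, cos φ sin λ, sin φ).
The central angle between the endpoints is δ = arccos(p₁·p₂) ≈ 1.974 rad (113.1°). The total great-circle distance is δ·R ≈ 1.974 × 6371 ≈ 12579 km, so the target fraction is f = 10100/12579 ≈ 0.803.
Interpolate at f ≈ 0.803 with slerp weights a = sin((1−f)δ)/sin δ ≈ 0.412, b = sin(fδ)/sin δ ≈ 1.087.
p = a·p₁ + b·p₂ ≈ (-0.269, 0.084, 0.960); φ = arcsin(p_z) ≈ 73.66°, λ = atan2(p_y, p_x) ≈ 162.64°.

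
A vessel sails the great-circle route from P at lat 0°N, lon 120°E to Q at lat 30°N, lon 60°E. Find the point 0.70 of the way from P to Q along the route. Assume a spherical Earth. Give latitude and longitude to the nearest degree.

Write both endpoints as unit vectors p₁, p₂ with components (cos φ cos λ, cos φ sin λ, sin φ).
The central angle between the endpoints is δ = arccos(p₁·p₂) ≈ 1.123 rad (64.3°).
Interpolate at f = 0.70 with slerp weights a = sin((1−f)δ)/sin δ ≈ 0.367, b = sin(fδ)/sin δ ≈ 0.785.
p = a·p₁ + b·p₂ ≈ (0.157, 0.906, 0.392); φ = arcsin(p_z) ≈ 23.11°, λ = atan2(p_y, p_x) ≈ 80.20°.

≈ lat 23°N, lon 80°E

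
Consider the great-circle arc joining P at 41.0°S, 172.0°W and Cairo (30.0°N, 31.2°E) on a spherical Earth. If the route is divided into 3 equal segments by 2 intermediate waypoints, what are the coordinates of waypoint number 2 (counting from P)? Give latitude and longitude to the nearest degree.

Convert each endpoint to a unit vector on the sphere (x = cos φ cos λ, y = cos φ sin λ, z = sin φ).
The central angle between the endpoints is δ = arccos(p₁·p₂) ≈ 2.762 rad (158.2°).
Interpolate at f = 2/3 with slerp weights a = sin((1−f)δ)/sin δ ≈ 2.148, b = sin(fδ)/sin δ ≈ 2.600.
p = a·p₁ + b·p₂ ≈ (0.321, 0.941, -0.109); φ = arcsin(p_z) ≈ -6.26°, λ = atan2(p_y, p_x) ≈ 71.16°.

≈ 6°S, 71°E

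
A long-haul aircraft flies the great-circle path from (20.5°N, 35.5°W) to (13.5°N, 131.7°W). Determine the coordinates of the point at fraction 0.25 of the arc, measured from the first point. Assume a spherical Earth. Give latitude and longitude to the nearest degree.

≈ (25°N, 60°W)

Write both endpoints as unit vectors p₁, p₂ with components (cos φ cos λ, cos φ sin λ, sin φ).
The central angle between the endpoints is δ = arccos(p₁·p₂) ≈ 1.587 rad (91.0°).
Interpolate at f = 0.25 with slerp weights a = sin((1−f)δ)/sin δ ≈ 0.929, b = sin(fδ)/sin δ ≈ 0.387.
p = a·p₁ + b·p₂ ≈ (0.458, -0.786, 0.415); φ = arcsin(p_z) ≈ 24.55°, λ = atan2(p_y, p_x) ≈ -59.76°.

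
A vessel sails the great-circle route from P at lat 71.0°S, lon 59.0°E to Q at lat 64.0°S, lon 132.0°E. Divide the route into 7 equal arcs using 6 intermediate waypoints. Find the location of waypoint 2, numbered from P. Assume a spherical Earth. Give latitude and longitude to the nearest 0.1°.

Write both endpoints as unit vectors p₁, p₂ with components (cos φ cos λ, cos φ sin λ, sin φ).
The central angle between the endpoints is δ = arccos(p₁·p₂) ≈ 0.470 rad (26.9°).
Interpolate at f = 2/7 with slerp weights a = sin((1−f)δ)/sin δ ≈ 0.727, b = sin(fδ)/sin δ ≈ 0.296.
p = a·p₁ + b·p₂ ≈ (0.035, 0.299, -0.954); φ = arcsin(p_z) ≈ -72.46°, λ = atan2(p_y, p_x) ≈ 83.28°.

≈ lat 72.5°S, lon 83.3°E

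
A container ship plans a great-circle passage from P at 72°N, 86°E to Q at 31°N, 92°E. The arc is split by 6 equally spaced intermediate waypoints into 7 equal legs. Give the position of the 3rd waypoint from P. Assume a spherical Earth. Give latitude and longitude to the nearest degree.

Write both endpoints as unit vectors p₁, p₂ with components (cos φ cos λ, cos φ sin λ, sin φ).
The central angle between the endpoints is δ = arccos(p₁·p₂) ≈ 0.718 rad (41.1°).
Interpolate at f = 3/7 with slerp weights a = sin((1−f)δ)/sin δ ≈ 0.606, b = sin(fδ)/sin δ ≈ 0.460.
p = a·p₁ + b·p₂ ≈ (-0.001, 0.581, 0.814); φ = arcsin(p_z) ≈ 54.46°, λ = atan2(p_y, p_x) ≈ 90.07°.

≈ 54°N, 90°E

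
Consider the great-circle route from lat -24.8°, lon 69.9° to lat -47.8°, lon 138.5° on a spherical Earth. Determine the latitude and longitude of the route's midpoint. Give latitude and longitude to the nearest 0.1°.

Convert each endpoint to a unit vector on the sphere (x = cos φ cos λ, y = cos φ sin λ, z = sin φ).
The central angle between the endpoints is δ = arccos(p₁·p₂) ≈ 1.008 rad (57.8°).
Interpolate at f = 1/2 with slerp weights a = sin((1−f)δ)/sin δ ≈ 0.571, b = sin(fδ)/sin δ ≈ 0.571.
p = a·p₁ + b·p₂ ≈ (-0.109, 0.741, -0.663); φ = arcsin(p_z) ≈ -41.50°, λ = atan2(p_y, p_x) ≈ 98.38°.

≈ lat -41.5°, lon 98.4°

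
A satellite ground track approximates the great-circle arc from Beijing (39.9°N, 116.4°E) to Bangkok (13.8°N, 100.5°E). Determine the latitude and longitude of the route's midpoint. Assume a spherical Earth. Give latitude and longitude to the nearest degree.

From cos δ = sin φ₁ sin φ₂ + cos φ₁ cos φ₂ cos Δλ, the central angle is δ ≈ 0.517 rad (29.6°).
Interpolate at f = 1/2 with slerp weights a = sin((1−f)δ)/sin δ ≈ 0.517, b = sin(fδ)/sin δ ≈ 0.517.
p = a·p₁ + b·p₂ ≈ (-0.268, 0.849, 0.455); φ = arcsin(p_z) ≈ 27.07°, λ = atan2(p_y, p_x) ≈ 107.51°.

≈ 27°N, 108°E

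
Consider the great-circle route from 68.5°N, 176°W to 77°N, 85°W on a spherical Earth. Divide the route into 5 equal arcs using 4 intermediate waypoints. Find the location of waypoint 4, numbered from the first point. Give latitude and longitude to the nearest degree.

≈ 79°N, 108°W

Write both endpoints as unit vectors p₁, p₂ with components (cos φ cos λ, cos φ sin λ, sin φ).
The central angle between the endpoints is δ = arccos(p₁·p₂) ≈ 0.439 rad (25.2°).
Interpolate at f = 4/5 with slerp weights a = sin((1−f)δ)/sin δ ≈ 0.206, b = sin(fδ)/sin δ ≈ 0.809.
p = a·p₁ + b·p₂ ≈ (-0.060, -0.187, 0.981); φ = arcsin(p_z) ≈ 78.70°, λ = atan2(p_y, p_x) ≈ -107.70°.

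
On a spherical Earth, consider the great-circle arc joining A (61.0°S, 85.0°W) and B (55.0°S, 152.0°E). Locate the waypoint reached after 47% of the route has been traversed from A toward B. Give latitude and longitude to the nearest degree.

Convert each endpoint to a unit vector on the sphere (x = cos φ cos λ, y = cos φ sin λ, z = sin φ).
The central angle between the endpoints is δ = arccos(p₁·p₂) ≈ 0.970 rad (55.6°).
Interpolate at f = 0.47 with slerp weights a = sin((1−f)δ)/sin δ ≈ 0.596, b = sin(fδ)/sin δ ≈ 0.534.
p = a·p₁ + b·p₂ ≈ (-0.245, -0.144, -0.959); φ = arcsin(p_z) ≈ -73.48°, λ = atan2(p_y, p_x) ≈ -149.53°.

≈ (73°S, 150°W)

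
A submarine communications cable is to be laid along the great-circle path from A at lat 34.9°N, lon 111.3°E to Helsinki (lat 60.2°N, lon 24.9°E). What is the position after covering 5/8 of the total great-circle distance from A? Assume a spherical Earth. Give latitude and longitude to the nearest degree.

Write both endpoints as unit vectors p₁, p₂ with components (cos φ cos λ, cos φ sin λ, sin φ).
The central angle between the endpoints is δ = arccos(p₁·p₂) ≈ 1.022 rad (58.5°).
Interpolate at f = 5/8 with slerp weights a = sin((1−f)δ)/sin δ ≈ 0.438, b = sin(fδ)/sin δ ≈ 0.699.
p = a·p₁ + b·p₂ ≈ (0.184, 0.481, 0.857); φ = arcsin(p_z) ≈ 58.99°, λ = atan2(p_y, p_x) ≈ 69.03°.

≈ lat 59°N, lon 69°E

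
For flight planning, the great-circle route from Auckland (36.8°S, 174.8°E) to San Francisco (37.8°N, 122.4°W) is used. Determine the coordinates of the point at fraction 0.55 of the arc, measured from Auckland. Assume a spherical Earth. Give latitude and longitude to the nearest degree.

≈ 4°N, 151°W

Convert each endpoint to a unit vector on the sphere (x = cos φ cos λ, y = cos φ sin λ, z = sin φ).
The central angle between the endpoints is δ = arccos(p₁·p₂) ≈ 1.649 rad (94.5°).
Interpolate at f = 0.55 with slerp weights a = sin((1−f)δ)/sin δ ≈ 0.678, b = sin(fδ)/sin δ ≈ 0.790.
p = a·p₁ + b·p₂ ≈ (-0.875, -0.478, 0.078); φ = arcsin(p_z) ≈ 4.48°, λ = atan2(p_y, p_x) ≈ -151.36°.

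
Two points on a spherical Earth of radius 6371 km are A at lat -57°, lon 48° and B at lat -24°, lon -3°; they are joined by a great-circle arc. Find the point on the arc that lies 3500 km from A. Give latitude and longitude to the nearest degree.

≈ lat -38°, lon 9°

Write both endpoints as unit vectors p₁, p₂ with components (cos φ cos λ, cos φ sin λ, sin φ).
The central angle between the endpoints is δ = arccos(p₁·p₂) ≈ 0.858 rad (49.1°). The total great-circle distance is δ·R ≈ 0.858 × 6371 ≈ 5464 km, so the target fraction is f = 3500/5464 ≈ 0.641.
Interpolate at f ≈ 0.641 with slerp weights a = sin((1−f)δ)/sin δ ≈ 0.401, b = sin(fδ)/sin δ ≈ 0.690.
p = a·p₁ + b·p₂ ≈ (0.776, 0.129, -0.617); φ = arcsin(p_z) ≈ -38.12°, λ = atan2(p_y, p_x) ≈ 9.46°.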